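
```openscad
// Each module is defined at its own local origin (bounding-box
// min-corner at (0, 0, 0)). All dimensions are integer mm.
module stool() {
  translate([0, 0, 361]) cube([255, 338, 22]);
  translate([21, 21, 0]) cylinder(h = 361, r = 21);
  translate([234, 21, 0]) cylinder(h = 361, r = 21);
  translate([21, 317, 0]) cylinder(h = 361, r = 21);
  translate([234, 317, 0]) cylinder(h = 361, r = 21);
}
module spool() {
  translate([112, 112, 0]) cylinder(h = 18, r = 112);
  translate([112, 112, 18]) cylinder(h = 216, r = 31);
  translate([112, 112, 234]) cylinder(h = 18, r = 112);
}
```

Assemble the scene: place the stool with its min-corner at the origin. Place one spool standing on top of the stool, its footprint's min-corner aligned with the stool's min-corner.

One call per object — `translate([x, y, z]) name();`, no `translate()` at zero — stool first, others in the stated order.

stool();
translate([0, 0, 383]) spool();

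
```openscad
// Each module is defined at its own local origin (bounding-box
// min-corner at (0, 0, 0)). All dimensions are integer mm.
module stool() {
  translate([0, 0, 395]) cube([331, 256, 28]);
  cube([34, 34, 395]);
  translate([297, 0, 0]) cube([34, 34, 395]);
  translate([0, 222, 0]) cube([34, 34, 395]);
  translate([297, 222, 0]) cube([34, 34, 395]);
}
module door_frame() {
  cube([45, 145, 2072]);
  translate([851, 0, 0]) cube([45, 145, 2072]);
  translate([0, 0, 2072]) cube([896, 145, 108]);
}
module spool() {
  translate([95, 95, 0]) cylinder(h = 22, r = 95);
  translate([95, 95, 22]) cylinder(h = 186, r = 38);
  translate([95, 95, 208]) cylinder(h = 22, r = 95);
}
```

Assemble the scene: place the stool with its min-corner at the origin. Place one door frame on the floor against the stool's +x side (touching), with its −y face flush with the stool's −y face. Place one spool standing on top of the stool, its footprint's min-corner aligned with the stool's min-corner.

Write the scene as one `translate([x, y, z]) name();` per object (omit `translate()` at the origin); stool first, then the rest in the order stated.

stool();
translate([331, 0, 0]) door_frame();
translate([0, 0, 423]) spool();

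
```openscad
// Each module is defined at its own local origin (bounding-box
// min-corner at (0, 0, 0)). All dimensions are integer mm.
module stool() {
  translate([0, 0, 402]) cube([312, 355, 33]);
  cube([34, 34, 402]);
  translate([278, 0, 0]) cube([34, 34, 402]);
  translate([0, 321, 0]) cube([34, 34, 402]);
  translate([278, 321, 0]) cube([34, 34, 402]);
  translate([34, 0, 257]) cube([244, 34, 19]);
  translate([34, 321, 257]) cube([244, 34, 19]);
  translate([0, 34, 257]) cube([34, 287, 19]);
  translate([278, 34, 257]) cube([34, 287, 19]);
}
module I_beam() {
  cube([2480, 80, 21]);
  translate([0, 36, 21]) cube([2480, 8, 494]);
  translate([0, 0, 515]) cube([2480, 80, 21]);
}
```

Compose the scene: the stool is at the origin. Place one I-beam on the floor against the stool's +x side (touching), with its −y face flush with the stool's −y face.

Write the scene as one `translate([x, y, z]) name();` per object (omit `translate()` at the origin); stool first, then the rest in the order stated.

stool();
translate([312, 0, 0]) I_beam();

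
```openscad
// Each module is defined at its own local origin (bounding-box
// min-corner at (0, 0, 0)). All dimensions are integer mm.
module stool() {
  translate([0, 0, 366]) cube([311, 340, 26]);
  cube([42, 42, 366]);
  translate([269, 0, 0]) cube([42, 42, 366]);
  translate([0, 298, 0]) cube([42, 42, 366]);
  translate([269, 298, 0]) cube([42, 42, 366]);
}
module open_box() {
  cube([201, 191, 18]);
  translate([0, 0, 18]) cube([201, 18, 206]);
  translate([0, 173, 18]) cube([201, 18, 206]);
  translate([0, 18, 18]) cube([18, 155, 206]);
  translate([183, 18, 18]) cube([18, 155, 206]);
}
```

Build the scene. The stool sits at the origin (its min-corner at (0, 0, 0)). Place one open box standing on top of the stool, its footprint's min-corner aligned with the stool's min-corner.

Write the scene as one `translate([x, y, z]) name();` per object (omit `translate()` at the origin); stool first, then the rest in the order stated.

stool();
translate([0, 0, 392]) open_box();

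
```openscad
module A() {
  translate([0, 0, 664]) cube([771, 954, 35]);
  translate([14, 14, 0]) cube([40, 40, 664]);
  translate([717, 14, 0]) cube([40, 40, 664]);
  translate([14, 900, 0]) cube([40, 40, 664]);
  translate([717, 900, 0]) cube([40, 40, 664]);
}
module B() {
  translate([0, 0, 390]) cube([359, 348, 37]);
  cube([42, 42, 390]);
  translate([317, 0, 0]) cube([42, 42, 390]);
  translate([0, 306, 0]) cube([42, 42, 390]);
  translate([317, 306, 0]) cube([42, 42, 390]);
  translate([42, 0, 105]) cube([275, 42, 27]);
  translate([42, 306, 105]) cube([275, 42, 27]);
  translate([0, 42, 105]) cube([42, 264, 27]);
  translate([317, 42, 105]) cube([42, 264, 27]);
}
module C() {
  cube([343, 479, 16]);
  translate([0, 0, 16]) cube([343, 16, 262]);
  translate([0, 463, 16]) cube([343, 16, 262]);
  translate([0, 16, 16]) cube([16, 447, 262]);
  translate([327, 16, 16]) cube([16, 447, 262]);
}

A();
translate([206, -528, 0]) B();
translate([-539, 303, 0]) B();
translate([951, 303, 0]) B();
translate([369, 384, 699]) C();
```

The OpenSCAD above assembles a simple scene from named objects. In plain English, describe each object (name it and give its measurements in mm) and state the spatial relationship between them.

A is a table: top 771 mm (x) × 954 mm (y), 35 mm thick, upper face at z = 699 mm, on four 40×40 mm square legs, each inset 14 mm from the nearest pair of top edges, running from z = 0 to the bottom of the top.

B is a four-legged stool. The seat is 359×348 mm, 37 mm thick, top at z = 427 mm. It stands on four square legs, each 42×42 mm in cross-section, from z = 0 to the seat underside, each flush with a corner of the seat. Four stretchers, 42 mm wide and 27 mm tall, connect adjacent legs with their undersides at z = 105 mm, each running between the inner faces of the legs it joins and aligned with the legs' outer faces on the other axis.

C is an open-topped rectangular box: outside dimensions 343×479×278 mm, with a uniform wall and base thickness of 16 mm. The base is a full 343×479 slab on the floor; four walls sit on top of the base. The front and back walls (the −y and +y sides) span the full width; the two side walls fit between them.

Three stools sit around the table at the −y, −x, +x sides. The open box is on top of the table.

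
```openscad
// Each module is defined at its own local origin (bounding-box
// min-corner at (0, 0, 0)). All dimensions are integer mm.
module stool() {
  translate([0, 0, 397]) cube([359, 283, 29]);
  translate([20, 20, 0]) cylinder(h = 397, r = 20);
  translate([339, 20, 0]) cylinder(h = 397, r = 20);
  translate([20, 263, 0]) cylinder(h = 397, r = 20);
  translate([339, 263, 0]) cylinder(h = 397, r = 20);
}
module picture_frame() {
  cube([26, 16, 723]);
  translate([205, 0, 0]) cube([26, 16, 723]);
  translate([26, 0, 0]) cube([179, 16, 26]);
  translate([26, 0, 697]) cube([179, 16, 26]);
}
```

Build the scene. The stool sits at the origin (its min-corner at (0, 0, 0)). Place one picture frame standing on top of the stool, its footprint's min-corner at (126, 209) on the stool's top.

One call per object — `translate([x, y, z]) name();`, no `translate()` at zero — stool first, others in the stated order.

stool();
translate([126, 209, 426]) picture_frame();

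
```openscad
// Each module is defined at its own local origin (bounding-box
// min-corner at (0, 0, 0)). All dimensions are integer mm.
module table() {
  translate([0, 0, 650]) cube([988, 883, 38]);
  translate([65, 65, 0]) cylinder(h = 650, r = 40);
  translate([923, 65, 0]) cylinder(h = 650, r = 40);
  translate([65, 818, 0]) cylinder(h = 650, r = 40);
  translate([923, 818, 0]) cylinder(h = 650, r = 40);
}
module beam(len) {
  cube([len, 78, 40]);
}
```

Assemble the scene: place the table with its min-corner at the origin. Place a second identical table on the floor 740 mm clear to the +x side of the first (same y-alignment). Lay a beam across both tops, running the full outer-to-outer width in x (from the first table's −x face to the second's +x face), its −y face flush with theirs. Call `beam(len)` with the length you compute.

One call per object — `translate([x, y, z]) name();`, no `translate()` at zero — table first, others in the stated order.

table();
translate([1728, 0, 0]) table();
translate([0, 0, 688]) beam(2716);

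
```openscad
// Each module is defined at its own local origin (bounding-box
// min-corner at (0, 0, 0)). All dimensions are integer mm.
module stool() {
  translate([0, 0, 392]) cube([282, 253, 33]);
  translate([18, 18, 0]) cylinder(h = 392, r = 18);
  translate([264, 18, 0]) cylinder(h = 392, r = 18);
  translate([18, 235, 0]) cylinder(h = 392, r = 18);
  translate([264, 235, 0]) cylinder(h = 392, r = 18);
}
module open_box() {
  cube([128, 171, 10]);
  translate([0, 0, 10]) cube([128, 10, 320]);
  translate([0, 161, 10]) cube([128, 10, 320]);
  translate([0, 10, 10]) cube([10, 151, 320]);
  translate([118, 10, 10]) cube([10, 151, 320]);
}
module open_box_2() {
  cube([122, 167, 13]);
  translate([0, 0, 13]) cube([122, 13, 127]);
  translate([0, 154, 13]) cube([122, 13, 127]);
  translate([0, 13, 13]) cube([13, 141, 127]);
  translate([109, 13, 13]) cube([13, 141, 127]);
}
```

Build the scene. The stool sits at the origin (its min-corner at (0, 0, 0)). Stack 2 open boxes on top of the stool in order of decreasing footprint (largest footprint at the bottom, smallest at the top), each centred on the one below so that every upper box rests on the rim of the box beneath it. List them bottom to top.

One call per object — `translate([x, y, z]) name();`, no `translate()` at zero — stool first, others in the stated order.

stool();
translate([77, 41, 425]) open_box();
translate([80, 43, 755]) open_box_2();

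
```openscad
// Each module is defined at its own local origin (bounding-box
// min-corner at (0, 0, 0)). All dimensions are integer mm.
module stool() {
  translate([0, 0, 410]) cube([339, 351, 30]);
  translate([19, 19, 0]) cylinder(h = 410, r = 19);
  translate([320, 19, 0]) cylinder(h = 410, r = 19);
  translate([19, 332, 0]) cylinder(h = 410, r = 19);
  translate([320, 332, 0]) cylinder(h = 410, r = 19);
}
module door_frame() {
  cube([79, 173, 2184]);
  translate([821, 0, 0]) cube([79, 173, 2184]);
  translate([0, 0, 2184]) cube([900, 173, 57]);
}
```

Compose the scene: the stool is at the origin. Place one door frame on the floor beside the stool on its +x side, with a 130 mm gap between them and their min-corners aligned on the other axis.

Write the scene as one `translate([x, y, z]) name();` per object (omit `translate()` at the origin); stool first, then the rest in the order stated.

stool();
translate([469, 0, 0]) door_frame();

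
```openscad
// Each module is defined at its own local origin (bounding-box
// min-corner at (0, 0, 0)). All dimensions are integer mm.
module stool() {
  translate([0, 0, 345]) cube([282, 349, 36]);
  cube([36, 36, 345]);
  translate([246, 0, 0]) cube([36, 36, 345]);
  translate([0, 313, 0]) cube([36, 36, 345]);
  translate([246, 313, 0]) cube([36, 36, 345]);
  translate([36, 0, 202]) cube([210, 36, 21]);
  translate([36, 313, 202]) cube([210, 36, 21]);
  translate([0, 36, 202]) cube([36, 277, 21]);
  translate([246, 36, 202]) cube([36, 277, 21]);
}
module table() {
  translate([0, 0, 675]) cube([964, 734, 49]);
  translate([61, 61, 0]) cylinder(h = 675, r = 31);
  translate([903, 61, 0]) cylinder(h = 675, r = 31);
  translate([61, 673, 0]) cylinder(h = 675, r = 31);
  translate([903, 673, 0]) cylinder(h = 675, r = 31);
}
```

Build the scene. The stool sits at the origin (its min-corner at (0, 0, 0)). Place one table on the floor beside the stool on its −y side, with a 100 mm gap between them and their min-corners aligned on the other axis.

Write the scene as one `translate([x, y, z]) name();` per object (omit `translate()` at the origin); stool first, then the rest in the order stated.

stool();
translate([0, -834, 0]) table();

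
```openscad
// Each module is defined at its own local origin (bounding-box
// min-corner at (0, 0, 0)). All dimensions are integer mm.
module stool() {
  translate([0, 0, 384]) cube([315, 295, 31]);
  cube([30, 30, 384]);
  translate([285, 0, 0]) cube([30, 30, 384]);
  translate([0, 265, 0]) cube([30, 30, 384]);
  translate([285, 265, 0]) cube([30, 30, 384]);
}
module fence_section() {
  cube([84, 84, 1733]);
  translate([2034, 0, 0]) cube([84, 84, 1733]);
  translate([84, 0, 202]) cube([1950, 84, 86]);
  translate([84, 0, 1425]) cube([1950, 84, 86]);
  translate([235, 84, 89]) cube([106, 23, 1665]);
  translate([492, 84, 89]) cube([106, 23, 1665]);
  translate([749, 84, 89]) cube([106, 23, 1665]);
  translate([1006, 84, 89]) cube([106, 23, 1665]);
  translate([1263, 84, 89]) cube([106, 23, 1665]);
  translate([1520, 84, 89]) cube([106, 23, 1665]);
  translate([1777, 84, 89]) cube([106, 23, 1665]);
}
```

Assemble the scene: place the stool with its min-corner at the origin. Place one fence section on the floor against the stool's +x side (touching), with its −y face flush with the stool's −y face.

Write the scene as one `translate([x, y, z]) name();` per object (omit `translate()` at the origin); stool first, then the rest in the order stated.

stool();
translate([315, 0, 0]) fence_section();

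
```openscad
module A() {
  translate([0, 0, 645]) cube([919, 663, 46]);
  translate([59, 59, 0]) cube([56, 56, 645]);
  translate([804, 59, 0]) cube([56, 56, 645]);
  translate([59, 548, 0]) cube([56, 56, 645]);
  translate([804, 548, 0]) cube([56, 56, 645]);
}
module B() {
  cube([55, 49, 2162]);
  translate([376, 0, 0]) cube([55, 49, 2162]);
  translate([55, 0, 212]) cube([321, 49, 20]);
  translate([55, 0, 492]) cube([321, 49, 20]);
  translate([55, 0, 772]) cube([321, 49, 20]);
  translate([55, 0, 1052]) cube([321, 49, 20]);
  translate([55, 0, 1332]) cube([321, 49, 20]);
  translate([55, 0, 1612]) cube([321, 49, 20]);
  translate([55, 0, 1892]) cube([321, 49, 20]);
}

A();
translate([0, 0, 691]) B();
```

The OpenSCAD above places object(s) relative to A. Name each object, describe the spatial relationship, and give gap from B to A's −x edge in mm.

A is a table. B is a ladder. The ladder is on top of the table. The gap from the ladder to the table's −x edge is 0 mm.

The ladder's min-x is at 0; the table's min-x is 0; gap = 0 mm.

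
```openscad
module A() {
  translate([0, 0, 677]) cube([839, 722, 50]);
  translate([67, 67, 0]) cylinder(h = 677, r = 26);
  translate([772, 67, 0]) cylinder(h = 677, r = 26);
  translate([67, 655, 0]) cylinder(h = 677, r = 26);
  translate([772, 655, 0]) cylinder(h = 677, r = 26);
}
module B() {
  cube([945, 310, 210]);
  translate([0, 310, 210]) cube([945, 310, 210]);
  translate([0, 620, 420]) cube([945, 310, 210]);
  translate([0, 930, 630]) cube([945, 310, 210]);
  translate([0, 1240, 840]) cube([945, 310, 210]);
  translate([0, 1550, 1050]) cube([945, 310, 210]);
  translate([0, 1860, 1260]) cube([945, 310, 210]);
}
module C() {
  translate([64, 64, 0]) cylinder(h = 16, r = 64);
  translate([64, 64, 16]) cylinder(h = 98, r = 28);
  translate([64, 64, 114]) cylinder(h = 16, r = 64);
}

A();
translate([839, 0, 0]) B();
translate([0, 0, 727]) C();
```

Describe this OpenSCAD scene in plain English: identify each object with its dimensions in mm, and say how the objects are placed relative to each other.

A is a table with a 839×722 mm rectangular top, 50 mm thick, top surface at z = 727 mm, supported by four round legs of 52 mm diameter, each leg's bounding box inset 41 mm from the nearest pair of top edges, running from the floor.

B is a run of 7 identical solid stair steps. Each tread is 945×310 mm and each step block is 210 mm high. Step 1 rests on the floor; step k is offset from step 1 by (k−1)×310 mm in y and (k−1)×210 mm in z.

C is a spool: two coaxial disc flanges of radius 64 mm and thickness 16 mm, joined by a core cylinder of radius 28 mm and height 98 mm. The lower flange rests on z = 0 and the three cylinders share a vertical axis.

The staircase is against the table's +x side, with their −y faces flush. The spool is on top of the table.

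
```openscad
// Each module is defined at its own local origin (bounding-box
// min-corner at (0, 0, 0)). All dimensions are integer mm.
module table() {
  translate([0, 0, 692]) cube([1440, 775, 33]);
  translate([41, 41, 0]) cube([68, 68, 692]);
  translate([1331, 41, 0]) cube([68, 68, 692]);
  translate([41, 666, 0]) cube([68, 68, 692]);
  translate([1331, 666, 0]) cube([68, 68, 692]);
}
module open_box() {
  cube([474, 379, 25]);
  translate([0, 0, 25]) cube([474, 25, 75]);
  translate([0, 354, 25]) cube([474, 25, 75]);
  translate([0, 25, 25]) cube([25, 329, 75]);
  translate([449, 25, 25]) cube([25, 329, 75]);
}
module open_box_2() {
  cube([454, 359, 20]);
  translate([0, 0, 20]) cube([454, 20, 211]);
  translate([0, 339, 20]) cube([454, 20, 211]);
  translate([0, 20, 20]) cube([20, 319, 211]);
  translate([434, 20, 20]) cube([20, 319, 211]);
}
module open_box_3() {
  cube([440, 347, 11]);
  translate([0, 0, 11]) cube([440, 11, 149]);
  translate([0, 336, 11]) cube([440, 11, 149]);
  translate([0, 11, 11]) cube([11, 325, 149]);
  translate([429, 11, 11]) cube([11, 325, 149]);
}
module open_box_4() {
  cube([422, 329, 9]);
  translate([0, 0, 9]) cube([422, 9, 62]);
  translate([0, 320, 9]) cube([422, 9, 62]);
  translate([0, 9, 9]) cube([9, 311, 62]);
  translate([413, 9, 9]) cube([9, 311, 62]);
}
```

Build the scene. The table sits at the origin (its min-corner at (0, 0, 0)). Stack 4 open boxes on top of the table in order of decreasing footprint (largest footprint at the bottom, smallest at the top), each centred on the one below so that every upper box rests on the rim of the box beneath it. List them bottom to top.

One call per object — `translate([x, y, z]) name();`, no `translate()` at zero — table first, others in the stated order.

table();
translate([483, 198, 725]) open_box();
translate([493, 208, 825]) open_box_2();
translate([500, 214, 1056]) open_box_3();
translate([509, 223, 1216]) open_box_4();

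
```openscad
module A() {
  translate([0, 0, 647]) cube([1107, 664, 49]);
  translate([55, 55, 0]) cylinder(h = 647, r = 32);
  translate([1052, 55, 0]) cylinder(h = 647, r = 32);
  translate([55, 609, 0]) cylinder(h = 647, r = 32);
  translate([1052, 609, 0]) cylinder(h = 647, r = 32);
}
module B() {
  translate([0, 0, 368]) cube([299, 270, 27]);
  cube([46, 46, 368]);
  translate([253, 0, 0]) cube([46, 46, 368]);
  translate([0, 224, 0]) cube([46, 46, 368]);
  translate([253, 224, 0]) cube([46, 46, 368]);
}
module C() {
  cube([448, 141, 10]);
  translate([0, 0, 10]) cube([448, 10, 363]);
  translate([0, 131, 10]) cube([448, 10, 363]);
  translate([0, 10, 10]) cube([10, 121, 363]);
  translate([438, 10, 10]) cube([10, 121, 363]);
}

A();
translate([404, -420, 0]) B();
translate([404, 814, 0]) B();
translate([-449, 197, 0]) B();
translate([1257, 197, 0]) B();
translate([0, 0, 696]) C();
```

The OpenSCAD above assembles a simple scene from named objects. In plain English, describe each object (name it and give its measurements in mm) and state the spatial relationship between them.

A is a table: top 1107 mm (x) × 664 mm (y), 49 mm thick, upper face at z = 696 mm, on four round legs of 64 mm diameter, each leg's bounding box inset 23 mm from the nearest pair of top edges, running from z = 0 to the bottom of the top.

B is a four-legged stool. The seat is a 299×270×27 mm slab whose top surface is at z = 395 mm; four square legs, each 46×46 mm in cross-section, run from the floor (z = 0) to the underside of the seat, each flush with a corner of the seat.

C is an open-topped rectangular box: outside dimensions 448×141×373 mm, with a uniform wall and base thickness of 10 mm. The base is a full 448×141 slab on the floor; four walls sit on top of the base. The front and back walls (the −y and +y sides) span the full width; the two side walls fit between them.

Four stools sit around the table at the −y, +y, −x, +x sides. The open box is on top of the table.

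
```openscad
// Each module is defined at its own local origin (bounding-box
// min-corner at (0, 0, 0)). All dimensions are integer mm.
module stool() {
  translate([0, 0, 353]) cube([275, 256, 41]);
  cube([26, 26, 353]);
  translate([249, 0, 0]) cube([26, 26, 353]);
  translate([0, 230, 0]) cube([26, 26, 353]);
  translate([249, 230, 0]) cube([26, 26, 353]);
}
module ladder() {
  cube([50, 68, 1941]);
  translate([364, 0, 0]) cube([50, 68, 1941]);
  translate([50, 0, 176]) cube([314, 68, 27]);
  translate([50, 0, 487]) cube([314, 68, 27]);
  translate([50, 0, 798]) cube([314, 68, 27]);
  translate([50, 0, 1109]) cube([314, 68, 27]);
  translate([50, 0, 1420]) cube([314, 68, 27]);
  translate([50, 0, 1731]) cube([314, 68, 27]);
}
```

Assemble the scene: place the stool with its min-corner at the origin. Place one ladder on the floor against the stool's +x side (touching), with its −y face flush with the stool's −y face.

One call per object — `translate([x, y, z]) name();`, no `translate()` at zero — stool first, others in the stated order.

stool();
translate([275, 0, 0]) ladder();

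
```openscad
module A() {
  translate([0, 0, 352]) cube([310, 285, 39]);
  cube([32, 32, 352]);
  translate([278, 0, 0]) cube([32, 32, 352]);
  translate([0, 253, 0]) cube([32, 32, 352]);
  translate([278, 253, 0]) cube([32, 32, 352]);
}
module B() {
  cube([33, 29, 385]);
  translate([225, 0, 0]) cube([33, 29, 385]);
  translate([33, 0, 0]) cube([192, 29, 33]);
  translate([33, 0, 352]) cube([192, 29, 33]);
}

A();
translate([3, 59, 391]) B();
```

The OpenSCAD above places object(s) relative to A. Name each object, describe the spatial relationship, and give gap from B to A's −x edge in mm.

A is a stool. B is a picture frame. The picture frame is on top of the stool. The gap from the picture frame to the stool's −x edge is 3 mm.

The picture frame's min-x is at 3; the stool's min-x is 0; gap = 3 mm.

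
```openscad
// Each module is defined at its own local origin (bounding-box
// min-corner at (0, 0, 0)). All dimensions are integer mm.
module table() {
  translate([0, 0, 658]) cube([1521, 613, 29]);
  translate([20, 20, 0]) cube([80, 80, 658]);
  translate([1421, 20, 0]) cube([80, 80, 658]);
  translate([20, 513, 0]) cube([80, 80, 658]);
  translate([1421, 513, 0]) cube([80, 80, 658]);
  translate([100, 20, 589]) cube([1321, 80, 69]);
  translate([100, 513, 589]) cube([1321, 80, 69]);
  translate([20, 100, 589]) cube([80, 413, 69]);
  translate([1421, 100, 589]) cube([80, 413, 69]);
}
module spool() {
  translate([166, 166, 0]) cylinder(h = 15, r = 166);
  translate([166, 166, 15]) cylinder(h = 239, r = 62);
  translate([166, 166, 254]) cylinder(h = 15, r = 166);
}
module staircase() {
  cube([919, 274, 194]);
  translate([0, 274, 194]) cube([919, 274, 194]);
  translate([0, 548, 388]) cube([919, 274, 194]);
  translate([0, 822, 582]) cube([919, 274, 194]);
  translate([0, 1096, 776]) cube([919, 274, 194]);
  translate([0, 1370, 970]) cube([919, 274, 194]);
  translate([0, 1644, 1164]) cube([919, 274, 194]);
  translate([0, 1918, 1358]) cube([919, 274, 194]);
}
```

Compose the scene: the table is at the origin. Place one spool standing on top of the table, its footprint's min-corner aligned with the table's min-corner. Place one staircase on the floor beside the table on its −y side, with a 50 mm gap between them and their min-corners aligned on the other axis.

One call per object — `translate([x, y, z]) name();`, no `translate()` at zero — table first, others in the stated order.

table();
translate([0, 0, 687]) spool();
translate([0, -2242, 0]) staircase();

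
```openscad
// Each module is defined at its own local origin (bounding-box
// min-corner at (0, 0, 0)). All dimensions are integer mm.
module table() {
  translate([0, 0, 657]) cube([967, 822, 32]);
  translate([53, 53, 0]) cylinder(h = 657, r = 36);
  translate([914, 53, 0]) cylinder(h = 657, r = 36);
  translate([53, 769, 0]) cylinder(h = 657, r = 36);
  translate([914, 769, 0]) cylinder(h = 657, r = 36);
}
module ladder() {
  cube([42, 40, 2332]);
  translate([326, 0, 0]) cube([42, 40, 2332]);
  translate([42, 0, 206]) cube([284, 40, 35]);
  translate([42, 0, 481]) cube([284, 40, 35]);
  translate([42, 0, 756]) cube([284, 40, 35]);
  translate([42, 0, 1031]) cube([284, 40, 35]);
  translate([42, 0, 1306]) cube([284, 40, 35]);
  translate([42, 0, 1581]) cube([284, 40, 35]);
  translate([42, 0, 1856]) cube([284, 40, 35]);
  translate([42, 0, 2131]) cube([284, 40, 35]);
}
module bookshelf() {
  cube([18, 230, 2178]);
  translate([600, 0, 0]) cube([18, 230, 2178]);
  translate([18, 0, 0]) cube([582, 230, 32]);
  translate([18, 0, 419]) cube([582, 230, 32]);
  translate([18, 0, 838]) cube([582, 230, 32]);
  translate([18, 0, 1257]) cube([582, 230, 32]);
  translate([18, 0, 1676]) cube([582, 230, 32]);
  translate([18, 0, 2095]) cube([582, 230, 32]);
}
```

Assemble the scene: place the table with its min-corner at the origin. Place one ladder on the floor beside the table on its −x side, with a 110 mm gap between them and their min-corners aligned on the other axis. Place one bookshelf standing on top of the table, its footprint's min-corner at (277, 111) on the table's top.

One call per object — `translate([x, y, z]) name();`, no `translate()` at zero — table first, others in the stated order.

table();
translate([-478, 0, 0]) ladder();
translate([277, 111, 689]) bookshelf();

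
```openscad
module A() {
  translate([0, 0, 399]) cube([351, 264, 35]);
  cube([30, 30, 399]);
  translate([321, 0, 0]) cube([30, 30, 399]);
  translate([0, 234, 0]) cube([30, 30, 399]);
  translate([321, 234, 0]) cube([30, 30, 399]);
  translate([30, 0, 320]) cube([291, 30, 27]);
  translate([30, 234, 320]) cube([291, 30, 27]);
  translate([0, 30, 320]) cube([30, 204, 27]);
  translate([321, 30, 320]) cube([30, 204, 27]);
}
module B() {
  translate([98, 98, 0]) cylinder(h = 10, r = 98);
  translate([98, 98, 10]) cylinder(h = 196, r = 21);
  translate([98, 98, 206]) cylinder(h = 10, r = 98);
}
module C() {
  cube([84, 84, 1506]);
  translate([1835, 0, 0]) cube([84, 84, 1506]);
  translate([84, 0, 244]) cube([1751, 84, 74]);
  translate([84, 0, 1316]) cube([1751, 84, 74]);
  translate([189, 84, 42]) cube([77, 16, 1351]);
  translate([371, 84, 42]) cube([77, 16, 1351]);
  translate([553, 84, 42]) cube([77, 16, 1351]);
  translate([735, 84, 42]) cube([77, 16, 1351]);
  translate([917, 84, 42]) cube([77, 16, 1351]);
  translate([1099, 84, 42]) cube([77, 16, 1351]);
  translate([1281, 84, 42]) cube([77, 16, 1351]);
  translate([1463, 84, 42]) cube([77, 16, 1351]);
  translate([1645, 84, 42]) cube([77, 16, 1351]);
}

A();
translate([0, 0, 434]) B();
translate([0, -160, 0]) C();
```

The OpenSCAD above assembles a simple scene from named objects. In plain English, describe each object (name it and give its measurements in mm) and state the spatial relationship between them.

A is a four-legged stool. The seat is 351×264 mm, 35 mm thick, top at z = 434 mm. It stands on four square legs, each 30×30 mm in cross-section, from z = 0 to the seat underside, each flush with a corner of the seat. Four stretchers, 30 mm wide and 27 mm tall, connect adjacent legs with their undersides at z = 320 mm, each running between the inner faces of the legs it joins and aligned with the legs' outer faces on the other axis.

B is a spool: two coaxial disc flanges of radius 98 mm and thickness 10 mm, joined by a core cylinder of radius 21 mm and height 196 mm. The lower flange rests on z = 0 and the three cylinders share a vertical axis.

C is a fence section. Two 84×84 mm posts, 1506 mm tall, stand on the floor with a clear span of 1751 mm between their inner faces. Two horizontal rails of 84×74 mm section span the gap between the posts with their undersides at z = 244 mm and z = 1316 mm, flush with the posts' −y face. 9 pickets, each 77 mm wide, 16 mm thick and 1351 mm tall, are fixed to the +y face of the rails with their bottoms at z = 42 mm, evenly spaced across the span with equal gaps (rounded down to the nearest mm) at the −x end and between each pair — any rounding remainder accumulates at the +x end.

The spool is on top of the stool. The fence section is on the floor beside the stool on its −y side.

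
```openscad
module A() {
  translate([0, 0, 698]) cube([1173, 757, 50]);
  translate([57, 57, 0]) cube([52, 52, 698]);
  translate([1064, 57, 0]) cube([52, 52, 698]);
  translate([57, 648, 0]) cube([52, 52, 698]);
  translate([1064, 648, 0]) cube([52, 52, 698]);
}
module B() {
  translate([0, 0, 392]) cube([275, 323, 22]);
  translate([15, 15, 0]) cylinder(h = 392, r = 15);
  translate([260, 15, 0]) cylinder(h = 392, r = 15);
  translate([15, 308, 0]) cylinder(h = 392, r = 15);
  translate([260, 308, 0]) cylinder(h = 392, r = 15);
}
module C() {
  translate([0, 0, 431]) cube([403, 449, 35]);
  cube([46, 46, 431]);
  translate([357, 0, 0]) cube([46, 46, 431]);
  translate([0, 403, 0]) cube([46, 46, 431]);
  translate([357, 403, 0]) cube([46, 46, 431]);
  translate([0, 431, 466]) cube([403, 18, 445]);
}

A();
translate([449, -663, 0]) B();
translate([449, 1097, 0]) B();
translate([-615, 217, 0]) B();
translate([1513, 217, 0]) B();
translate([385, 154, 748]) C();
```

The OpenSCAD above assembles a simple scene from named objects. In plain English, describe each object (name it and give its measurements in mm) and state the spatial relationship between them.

A is a rectangular dining table. The top is 1173×757×50 mm with its upper surface at z = 748 mm. It stands on four 52×52 mm square legs, each inset 57 mm from the nearest pair of top edges, running from the floor to the underside of the top.

B is a simple wooden stool: a rectangular seat 275 mm (x) by 323 mm (y), 22 mm thick, top face at z = 414 mm, on four round legs, each 30 mm in diameter. The legs rest on z = 0, each leg's axis is inset half a diameter from the nearest pair of seat edges (so the leg's bounding box is flush with the corner).

C is a chair. The seat is a 403×449×35 mm slab with its top at z = 466 mm, on four 46×46 mm corner legs (flush with the seat edges, standing on z = 0). A flat backrest 18 mm thick, 445 mm tall, spans the full seat width and rises from the seat top along its +y edge, rear face flush with the rear of the seat.

Four stools sit around the table at the −y, +y, −x, +x sides. The chair is on top of the table, centred.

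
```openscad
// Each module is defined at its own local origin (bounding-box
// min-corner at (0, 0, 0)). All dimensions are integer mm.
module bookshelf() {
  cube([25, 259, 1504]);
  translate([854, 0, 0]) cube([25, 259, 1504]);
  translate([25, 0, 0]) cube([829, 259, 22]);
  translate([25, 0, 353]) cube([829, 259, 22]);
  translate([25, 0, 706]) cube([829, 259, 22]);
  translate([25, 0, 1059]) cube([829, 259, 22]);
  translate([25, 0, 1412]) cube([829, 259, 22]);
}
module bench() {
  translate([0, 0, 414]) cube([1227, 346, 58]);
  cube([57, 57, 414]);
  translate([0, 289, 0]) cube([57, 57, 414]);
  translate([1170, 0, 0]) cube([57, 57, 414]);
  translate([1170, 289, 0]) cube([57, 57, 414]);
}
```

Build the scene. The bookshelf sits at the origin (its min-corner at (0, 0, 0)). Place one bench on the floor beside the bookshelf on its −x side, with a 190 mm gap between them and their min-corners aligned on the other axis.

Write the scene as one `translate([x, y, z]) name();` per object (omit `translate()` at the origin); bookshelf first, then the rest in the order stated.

bookshelf();
translate([-1417, 0, 0]) bench();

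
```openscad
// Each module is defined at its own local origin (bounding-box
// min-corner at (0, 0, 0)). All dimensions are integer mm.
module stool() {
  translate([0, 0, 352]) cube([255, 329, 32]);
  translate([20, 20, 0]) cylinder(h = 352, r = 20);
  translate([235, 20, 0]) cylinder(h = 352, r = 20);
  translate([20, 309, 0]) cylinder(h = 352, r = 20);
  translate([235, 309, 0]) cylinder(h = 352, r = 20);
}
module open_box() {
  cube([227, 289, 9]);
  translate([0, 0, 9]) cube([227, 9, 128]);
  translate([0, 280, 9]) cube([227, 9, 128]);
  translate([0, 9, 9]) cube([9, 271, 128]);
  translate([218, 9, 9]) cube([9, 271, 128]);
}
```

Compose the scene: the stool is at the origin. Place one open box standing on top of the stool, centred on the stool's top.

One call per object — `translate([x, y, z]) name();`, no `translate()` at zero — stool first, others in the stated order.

stool();
translate([14, 20, 384]) open_box();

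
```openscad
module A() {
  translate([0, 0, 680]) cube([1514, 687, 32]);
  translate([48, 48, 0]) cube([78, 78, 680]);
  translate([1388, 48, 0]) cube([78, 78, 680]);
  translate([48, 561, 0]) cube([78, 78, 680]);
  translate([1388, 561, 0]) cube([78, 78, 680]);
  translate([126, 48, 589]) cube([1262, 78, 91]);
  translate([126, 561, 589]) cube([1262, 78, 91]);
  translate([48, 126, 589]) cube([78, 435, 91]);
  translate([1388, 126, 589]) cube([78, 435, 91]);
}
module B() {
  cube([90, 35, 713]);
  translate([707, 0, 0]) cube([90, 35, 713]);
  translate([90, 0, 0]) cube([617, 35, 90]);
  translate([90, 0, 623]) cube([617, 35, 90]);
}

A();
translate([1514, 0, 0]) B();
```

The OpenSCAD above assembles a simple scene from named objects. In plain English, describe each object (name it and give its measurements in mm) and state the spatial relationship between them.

A is a table with a 1514×687 mm rectangular top, 32 mm thick, top surface at z = 712 mm, supported by four 78×78 mm square legs, each inset 48 mm from the nearest pair of top edges, running from the floor. Four apron rails, 78 mm thick and 91 mm tall, run between adjacent legs with their top edges flush with the underside of the top and their outer faces flush with the legs' outer faces.

B is a picture frame with a 617×533 mm rectangular opening (x by z) and a uniform 90 mm border on every side. Frame depth is 35 mm along y. It is built from two vertical stiles running the full outside height and two horizontal rails spanning the gap between the stiles.

The picture frame is against the table's +x side, with their −y faces flush.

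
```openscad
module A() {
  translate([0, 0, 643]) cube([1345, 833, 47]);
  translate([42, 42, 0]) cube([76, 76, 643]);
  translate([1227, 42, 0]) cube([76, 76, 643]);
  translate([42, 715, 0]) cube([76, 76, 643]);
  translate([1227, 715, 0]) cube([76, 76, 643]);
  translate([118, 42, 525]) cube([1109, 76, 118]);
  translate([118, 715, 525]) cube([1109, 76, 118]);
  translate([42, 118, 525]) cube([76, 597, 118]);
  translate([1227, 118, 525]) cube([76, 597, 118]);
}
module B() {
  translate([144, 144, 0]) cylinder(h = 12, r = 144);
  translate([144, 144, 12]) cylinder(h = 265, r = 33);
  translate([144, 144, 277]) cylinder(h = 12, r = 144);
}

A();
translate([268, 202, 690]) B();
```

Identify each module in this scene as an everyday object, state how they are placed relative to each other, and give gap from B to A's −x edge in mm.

A is a table. B is a spool. The spool is on top of the table. The gap from the spool to the table's −x edge is 268 mm.

The spool's min-x is at 268; the table's min-x is 0; gap = 268 mm.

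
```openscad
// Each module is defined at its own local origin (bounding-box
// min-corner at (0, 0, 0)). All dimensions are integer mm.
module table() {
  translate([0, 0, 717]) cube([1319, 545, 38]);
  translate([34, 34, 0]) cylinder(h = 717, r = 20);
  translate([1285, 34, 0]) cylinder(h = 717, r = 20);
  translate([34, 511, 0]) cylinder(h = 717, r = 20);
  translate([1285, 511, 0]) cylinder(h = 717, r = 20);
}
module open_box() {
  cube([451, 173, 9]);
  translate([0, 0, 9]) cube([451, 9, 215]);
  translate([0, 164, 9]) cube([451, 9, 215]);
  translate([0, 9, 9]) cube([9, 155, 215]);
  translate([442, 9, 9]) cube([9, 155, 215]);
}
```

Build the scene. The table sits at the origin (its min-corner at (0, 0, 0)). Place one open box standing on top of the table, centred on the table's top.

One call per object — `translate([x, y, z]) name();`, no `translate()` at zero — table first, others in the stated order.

table();
translate([434, 186, 755]) open_box();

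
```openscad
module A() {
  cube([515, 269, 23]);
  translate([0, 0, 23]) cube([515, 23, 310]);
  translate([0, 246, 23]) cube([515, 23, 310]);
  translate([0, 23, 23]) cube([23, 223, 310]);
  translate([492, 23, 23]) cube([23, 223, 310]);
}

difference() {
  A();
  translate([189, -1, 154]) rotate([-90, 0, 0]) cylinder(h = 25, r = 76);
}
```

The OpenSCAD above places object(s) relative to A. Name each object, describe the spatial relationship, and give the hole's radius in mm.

A is an open box. The open box has a circular hole through its front wall. The hole's radius is 76 mm.

The subtracted cylinder has r = 76 mm.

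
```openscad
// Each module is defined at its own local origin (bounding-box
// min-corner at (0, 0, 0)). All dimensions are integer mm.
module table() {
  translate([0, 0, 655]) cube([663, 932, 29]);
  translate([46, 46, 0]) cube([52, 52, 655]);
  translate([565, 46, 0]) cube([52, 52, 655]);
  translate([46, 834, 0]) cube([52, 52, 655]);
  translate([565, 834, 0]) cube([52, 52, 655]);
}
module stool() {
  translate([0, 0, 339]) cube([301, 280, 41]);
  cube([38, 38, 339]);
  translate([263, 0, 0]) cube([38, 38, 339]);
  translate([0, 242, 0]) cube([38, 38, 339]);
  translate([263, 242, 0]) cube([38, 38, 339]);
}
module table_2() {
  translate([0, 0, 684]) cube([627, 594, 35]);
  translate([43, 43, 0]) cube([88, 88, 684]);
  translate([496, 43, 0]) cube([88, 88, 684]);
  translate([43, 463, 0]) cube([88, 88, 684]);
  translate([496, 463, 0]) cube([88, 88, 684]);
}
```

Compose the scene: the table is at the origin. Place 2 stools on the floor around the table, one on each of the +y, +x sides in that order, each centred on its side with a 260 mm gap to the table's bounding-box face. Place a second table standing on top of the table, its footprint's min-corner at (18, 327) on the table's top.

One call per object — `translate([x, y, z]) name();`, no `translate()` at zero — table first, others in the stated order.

table();
translate([181, 1192, 0]) stool();
translate([923, 326, 0]) stool();
translate([18, 327, 684]) table_2();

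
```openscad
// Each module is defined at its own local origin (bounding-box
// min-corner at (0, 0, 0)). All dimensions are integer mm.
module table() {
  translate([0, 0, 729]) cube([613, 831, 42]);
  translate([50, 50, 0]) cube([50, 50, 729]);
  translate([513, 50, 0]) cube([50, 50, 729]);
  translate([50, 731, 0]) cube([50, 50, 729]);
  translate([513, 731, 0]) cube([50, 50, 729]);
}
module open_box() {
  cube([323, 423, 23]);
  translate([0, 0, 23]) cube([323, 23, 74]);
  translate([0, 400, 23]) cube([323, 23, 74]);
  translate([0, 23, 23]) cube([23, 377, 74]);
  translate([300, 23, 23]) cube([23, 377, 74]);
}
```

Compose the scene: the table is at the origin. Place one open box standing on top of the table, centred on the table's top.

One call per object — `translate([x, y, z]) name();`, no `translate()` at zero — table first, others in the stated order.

table();
translate([145, 204, 771]) open_box();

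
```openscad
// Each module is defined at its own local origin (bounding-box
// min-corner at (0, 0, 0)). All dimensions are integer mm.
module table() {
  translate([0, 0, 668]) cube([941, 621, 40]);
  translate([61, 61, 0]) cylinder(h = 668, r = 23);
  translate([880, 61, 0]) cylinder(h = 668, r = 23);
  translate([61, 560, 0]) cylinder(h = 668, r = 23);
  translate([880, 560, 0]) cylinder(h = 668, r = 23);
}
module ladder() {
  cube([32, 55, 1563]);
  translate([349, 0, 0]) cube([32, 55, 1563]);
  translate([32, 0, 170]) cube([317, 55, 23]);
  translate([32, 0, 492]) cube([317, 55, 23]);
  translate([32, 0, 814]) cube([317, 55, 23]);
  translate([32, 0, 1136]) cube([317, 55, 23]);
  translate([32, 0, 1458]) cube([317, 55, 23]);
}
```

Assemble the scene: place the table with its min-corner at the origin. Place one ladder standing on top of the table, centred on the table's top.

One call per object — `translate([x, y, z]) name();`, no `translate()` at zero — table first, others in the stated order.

table();
translate([280, 283, 708]) ladder();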